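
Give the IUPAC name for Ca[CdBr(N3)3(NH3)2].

calcium diamminetriazidobromocadmate(II)

The 1 calcium counter-ion carries a total charge of +2, so each complex ion is 2−.
Ligand charges: 1×bromo (-1 each), 3×azido (-1 each), 2×ammine (neutral); total -4. So Cd + (-4) = 2−, giving Cd = +2.
Ligands are named alphabetically: ammine before azido before bromo.
The complex ion is anionic, so cadmium takes the -ate form cadmate(II).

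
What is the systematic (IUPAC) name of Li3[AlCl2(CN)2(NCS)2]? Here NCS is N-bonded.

The 3 lithium counter-ions carry a total charge of +3, so each complex ion is 3−.
Ligand charges: 2×chloro (-1 each), 2×isothiocyanato (-1 each), 2×cyano (-1 each); total -6. So Al + (-6) = 3−, giving Al = +3.
Ligands are named alphabetically: chloro before cyano before isothiocyanato.
The complex ion is anionic, so aluminium takes the -ate form aluminate(III).

lithium dichlorodicyanodiisothiocyanatoaluminate(III)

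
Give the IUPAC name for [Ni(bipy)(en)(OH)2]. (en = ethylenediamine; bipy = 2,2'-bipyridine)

(2,2'-bipyridine)(ethylenediamine)dihydroxonickel(II)

There is no counter-ion, so the complex is neutral overall.
Ligand charges: 2×hydroxo (-1 each), 1×ethylenediamine (neutral), 1×2,2'-bipyridine (neutral); total -2. So Ni + (-2) = 0, giving Ni = +2.
Ligands are named alphabetically: bipyridine before ethylenediamine before hydroxo.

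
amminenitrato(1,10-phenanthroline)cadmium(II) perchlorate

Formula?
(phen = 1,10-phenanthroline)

Ligands: 1 nitrato (NO3, -1), 1 1,10-phenanthroline (phen, neutral), 1 ammine (NH3, neutral). Ligand charge sum = -1.
Charge balance with perchlorate (-1) requires 1 complex ion per 1 perchlorate.

[Cd(NH3)(NO3)(phen)]ClO4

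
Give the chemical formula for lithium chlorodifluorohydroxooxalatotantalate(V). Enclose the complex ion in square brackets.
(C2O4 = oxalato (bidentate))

Li[Ta(C2O4)ClF2(OH)]

Ligands: 2 fluoro (F, -1), 1 chloro (Cl, -1), 1 hydroxo (OH, -1), 1 oxalato (C2O4, -2). Ligand charge sum = -6.
Charge balance with lithium (+1) requires 1 complex ion per 1 lithium.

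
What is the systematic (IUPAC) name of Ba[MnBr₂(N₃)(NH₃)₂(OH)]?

barium diammineazidodibromohydroxomanganate(II)

The 1 barium counter-ion carries a total charge of +2, so each complex ion is 2−.
Ligand charges: 1×azido (-1 each), 1×hydroxo (-1 each), 2×bromo (-1 each), 2×ammine (neutral); total -4. So Mn + (-4) = 2−, giving Mn = +2.
Ligands are named alphabetically: ammine before azido before bromo before hydroxo.
The complex ion is anionic, so manganese takes the -ate form manganate(II).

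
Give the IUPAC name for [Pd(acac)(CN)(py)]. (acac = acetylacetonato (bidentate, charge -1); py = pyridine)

(acetylacetonato)cyano(pyridine)palladium(II)

There is no counter-ion, so the complex is neutral overall.
Ligand charges: 1×acetylacetonato (-1 each), 1×cyano (-1 each), 1×pyridine (neutral); total -2. So Pd + (-2) = 0, giving Pd = +2.
Ligands are named alphabetically: acetylacetonato before cyano before pyridine.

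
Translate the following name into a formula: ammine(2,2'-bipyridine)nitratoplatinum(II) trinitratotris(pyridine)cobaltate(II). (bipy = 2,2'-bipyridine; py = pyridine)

[Pt(bipy)(NH3)(NO3)][Co(NO3)3(py)3]

Cation [Pt…]: ligand charges -1, Pt(II) ⇒ ion charge 1+.
Anion [Co…]: ligand charges -3, Co(II) ⇒ ion charge 1−.
One 1+ cation balances one 1− anion.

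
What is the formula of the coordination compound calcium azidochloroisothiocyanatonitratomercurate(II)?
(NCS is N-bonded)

Ligands: 1 isothiocyanato (NCS, -1), 1 nitrato (NO3, -1), 1 chloro (Cl, -1), 1 azido (N3, -1). Ligand charge sum = -4.
With Hg in oxidation state +2, the complex ion is [Hg...]^2−.
Charge balance with calcium (+2) requires 1 complex ion per 1 calcium.

Ca[HgCl(N3)(NCS)(NO3)]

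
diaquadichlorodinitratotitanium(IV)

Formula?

Ligands: 2 chloro (Cl, -1), 2 nitrato (NO3, -1), 2 aqua (H2O, neutral). Ligand charge sum = -4.
With Ti in oxidation state +4, the complex ion is [Ti...].

[TiCl2(H2O)2(NO3)2]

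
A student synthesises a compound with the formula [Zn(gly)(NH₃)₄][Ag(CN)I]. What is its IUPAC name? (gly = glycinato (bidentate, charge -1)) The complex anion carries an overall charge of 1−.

tetraammine(glycinato)zinc(II) cyanoiodoargentate(I)

Both ions are complex: the cation is named first with the plain metal name, the anion second with the -ate form; each ion's ligands are alphabetised independently.
The complex anion is given as 1−; its ligand charges sum to -2, so Ag = +1.
A 1:1 salt means the cation carries the equal and opposite charge, 1+.
Cation: ligand charges sum to -1; for the ion to be 1+, Zn = +2.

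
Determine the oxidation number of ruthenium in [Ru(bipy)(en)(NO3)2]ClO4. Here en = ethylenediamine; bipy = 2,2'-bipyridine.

+3

1 perchlorate outside the brackets (-1 each) → the complex ion is 1+.
Ligand charges: 2×NO3 = -2; 1×en neutral; 1×bipy neutral; sum -2.
Ru + (-2) = 1+ ⇒ Ru is +3.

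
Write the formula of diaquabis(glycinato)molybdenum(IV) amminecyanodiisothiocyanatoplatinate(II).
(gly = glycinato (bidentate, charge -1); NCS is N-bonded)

Cation [Mo…]: ligand charges -2, Mo(IV) ⇒ ion charge 2+.
Anion [Pt…]: ligand charges -3, Pt(II) ⇒ ion charge 1−.
One 2+ cation requires 2 of the 1− anion.

[Mo(gly)2(H2O)2][Pt(CN)(NCS)2(NH3)]2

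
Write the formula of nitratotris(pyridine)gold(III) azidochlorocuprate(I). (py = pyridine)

[Au(NO3)(py)3][CuCl(N3)]2

Cation [Au…]: ligand charges -1, Au(III) ⇒ ion charge 2+.
Anion [Cu…]: ligand charges -2, Cu(I) ⇒ ion charge 1−.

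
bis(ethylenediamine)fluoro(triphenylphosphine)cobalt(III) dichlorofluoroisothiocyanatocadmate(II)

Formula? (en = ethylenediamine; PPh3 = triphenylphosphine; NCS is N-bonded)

Cation [Co…]: ligand charges -1, Co(III) ⇒ ion charge 2+.
Anion [Cd…]: ligand charges -4, Cd(II) ⇒ ion charge 2−.
One 2+ cation balances one 2− anion.

[Co(en)2F(PPh3)][CdCl2F(NCS)]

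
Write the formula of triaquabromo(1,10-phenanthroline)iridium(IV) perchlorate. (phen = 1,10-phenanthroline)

Ligands: 1 bromo (Br, -1), 3 aqua (H2O, neutral), 1 1,10-phenanthroline (phen, neutral). Ligand charge sum = -1.
With Ir in oxidation state +4, the complex ion is [Ir...]^3+.
Charge balance with perchlorate (-1) requires 1 complex ion per 3 perchlorate.

[IrBr(H2O)3(phen)](ClO4)3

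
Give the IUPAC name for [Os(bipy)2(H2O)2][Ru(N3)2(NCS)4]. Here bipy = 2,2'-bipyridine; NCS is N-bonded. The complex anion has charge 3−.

The complex anion is given as 3−; its ligand charges sum to -6, so Ru = +3.
A 1:1 salt means the cation carries the equal and opposite charge, 3+.
Cation: ligand charges sum to 0; for the ion to be 3+, Os = +3.

diaquabis(2,2'-bipyridine)osmium(III) diazidotetraisothiocyanatoruthenate(III)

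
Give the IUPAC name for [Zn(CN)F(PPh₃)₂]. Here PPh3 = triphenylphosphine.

cyanofluorobis(triphenylphosphine)zinc(II)

There is no counter-ion, so the complex is neutral overall.
Ligand charges: 2×triphenylphosphine (neutral), 1×cyano (-1 each), 1×fluoro (-1 each); total -2. So Zn + (-2) = 0, giving Zn = +2.
Ligands are named alphabetically: cyano before fluoro before triphenylphosphine.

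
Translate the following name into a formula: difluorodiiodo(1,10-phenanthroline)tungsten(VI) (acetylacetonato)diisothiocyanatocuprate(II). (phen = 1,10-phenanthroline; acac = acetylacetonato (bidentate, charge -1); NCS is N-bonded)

[WF2I2(phen)][Cu(acac)(NCS)2]2

Cation [W…]: ligand charges -4, W(VI) ⇒ ion charge 2+.
Anion [Cu…]: ligand charges -3, Cu(II) ⇒ ion charge 1−.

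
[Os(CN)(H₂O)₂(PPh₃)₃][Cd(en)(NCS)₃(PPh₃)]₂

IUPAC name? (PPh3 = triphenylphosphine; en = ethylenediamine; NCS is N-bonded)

Cadmium is always +2 in its complexes; the anion's ligand charges sum to -3, so the complex anion is 1−.
With 2 anions per cation, the cation must be 2×1 = 2+.
Cation: ligand charges sum to -1; for the ion to be 2+, Os = +3.

diaquacyanotris(triphenylphosphine)osmium(III) (ethylenediamine)triisothiocyanato(triphenylphosphine)cadmate(II)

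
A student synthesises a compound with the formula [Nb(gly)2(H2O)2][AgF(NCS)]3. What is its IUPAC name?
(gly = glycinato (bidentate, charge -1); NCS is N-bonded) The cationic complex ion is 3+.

Both ions are complex: the cation is named first with the plain metal name, the anion second with the -ate form; each ion's ligands are alphabetised independently.
The complex cation is given as 3+; its ligand charges sum to -2, so Nb = +5.
With 3 anions per cation, each anion must be 3/3 = 1−.
Anion: ligand charges sum to -2; for the ion to be 1−, Ag = +1.

diaquabis(glycinato)niobium(V) fluoroisothiocyanatoargentate(I)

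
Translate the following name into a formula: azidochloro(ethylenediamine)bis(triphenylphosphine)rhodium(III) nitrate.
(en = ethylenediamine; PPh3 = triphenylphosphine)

[RhCl(en)(N3)(PPh3)2]NO3

Ligands: 1 ethylenediamine (en, neutral), 2 triphenylphosphine (PPh3, neutral), 1 azido (N3, -1), 1 chloro (Cl, -1). Ligand charge sum = -2.
With Rh in oxidation state +3, the complex ion is [Rh...]^1+.
Charge balance with nitrate (-1) requires 1 complex ion per 1 nitrate.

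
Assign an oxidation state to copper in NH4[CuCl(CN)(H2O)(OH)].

+2

1 ammonium outside the brackets (+1 each) → the complex ion is 1−.
Ligand charges: 1×H2O neutral; 1×Cl = -1; 1×OH = -1; 1×CN = -1; sum -3.
Cu + (-3) = 1− ⇒ Cu is +2.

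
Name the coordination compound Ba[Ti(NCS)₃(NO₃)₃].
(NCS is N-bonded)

The 1 barium counter-ion carries a total charge of +2, so each complex ion is 2−.
Ligand charges: 3×isothiocyanato (-1 each), 3×nitrato (-1 each); total -6. So Ti + (-6) = 2−, giving Ti = +4.
Ligands are named alphabetically: isothiocyanato before nitrato.
The complex ion is anionic, so titanium takes the -ate form titanate(IV).

barium triisothiocyanatotrinitratotitanate(IV)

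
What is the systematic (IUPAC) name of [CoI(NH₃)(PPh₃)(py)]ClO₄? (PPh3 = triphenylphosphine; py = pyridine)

The 1 perchlorate counter-ion carries a total charge of -1, so each complex ion is 1+.
Ligand charges: 1×iodo (-1 each), 1×triphenylphosphine (neutral), 1×ammine (neutral), 1×pyridine (neutral); total -1. So Co + (-1) = 1+, giving Co = +2.
Ligands are named alphabetically: ammine before iodo before pyridine before triphenylphosphine.

ammineiodo(pyridine)(triphenylphosphine)cobalt(II) perchlorate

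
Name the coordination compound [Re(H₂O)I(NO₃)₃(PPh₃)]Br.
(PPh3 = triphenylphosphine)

aquaiodotrinitrato(triphenylphosphine)rhenium(V) bromide

The 1 bromide counter-ion carries a total charge of -1, so each complex ion is 1+.
Ligand charges: 1×aqua (neutral), 1×triphenylphosphine (neutral), 3×nitrato (-1 each), 1×iodo (-1 each); total -4. So Re + (-4) = 1+, giving Re = +5.
Ligands are named alphabetically: aqua before iodo before nitrato before triphenylphosphine.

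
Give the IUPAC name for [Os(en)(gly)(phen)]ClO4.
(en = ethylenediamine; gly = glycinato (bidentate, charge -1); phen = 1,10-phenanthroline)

(ethylenediamine)(glycinato)(1,10-phenanthroline)osmium(II) perchlorate

The 1 perchlorate counter-ion carries a total charge of -1, so each complex ion is 1+.
Ligand charges: 1×ethylenediamine (neutral), 1×glycinato (-1 each), 1×1,10-phenanthroline (neutral); total -1. So Os + (-1) = 1+, giving Os = +2.
Ligands are named alphabetically: ethylenediamine before glycinato before phenanthroline.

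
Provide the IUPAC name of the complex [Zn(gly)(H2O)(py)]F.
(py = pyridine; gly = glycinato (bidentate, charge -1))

The 1 fluoride counter-ion carries a total charge of -1, so each complex ion is 1+.
Ligand charges: 1×aqua (neutral), 1×pyridine (neutral), 1×glycinato (-1 each); total -1. So Zn + (-1) = 1+, giving Zn = +2.
Ligands are named alphabetically: aqua before glycinato before pyridine.

aqua(glycinato)(pyridine)zinc(II) fluoride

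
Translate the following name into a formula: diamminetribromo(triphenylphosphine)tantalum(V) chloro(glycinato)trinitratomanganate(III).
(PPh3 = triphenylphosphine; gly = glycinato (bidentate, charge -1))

Cation [Ta…]: ligand charges -3, Ta(V) ⇒ ion charge 2+.
Anion [Mn…]: ligand charges -5, Mn(III) ⇒ ion charge 2−.
One 2+ cation balances one 2− anion.

[TaBr3(NH3)2(PPh3)][MnCl(gly)(NO3)3]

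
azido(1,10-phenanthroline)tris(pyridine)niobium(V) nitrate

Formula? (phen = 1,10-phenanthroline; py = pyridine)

[Nb(N3)(phen)(py)3](NO3)4

Ligands: 1 1,10-phenanthroline (phen, neutral), 3 pyridine (py, neutral), 1 azido (N3, -1). Ligand charge sum = -1.
With Nb in oxidation state +5, the complex ion is [Nb...]^4+.
Charge balance with nitrate (-1) requires 1 complex ion per 4 nitrate.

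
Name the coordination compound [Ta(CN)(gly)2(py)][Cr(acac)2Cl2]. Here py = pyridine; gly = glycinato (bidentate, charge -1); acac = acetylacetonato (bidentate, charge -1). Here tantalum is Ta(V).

Ta is given as +5; the cation's ligand charges sum to -3, so the complex cation is 2+.
A 1:1 salt means the anion carries the equal and opposite charge, 2−.
Anion: ligand charges sum to -4; for the ion to be 2−, Cr = +2.

cyanobis(glycinato)(pyridine)tantalum(V) bis(acetylacetonato)dichlorochromate(II)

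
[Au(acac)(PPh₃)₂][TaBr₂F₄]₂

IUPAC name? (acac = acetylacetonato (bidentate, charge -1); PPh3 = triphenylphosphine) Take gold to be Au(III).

Au is given as +3; the cation's ligand charges sum to -1, so the complex cation is 2+.
With 2 anions per cation, each anion must be 2/2 = 1−.
Anion: ligand charges sum to -6; for the ion to be 1−, Ta = +5.

(acetylacetonato)bis(triphenylphosphine)gold(III) dibromotetrafluorotantalate(V)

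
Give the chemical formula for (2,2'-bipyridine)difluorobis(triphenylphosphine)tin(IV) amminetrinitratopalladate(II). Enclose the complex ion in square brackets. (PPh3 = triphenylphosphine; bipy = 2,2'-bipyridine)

Cation [Sn…]: ligand charges -2, Sn(IV) ⇒ ion charge 2+.
Anion [Pd…]: ligand charges -3, Pd(II) ⇒ ion charge 1−.

[Sn(bipy)F2(PPh3)2][Pd(NH3)(NO3)3]2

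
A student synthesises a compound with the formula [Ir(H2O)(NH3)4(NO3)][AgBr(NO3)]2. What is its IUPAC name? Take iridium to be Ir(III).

tetraammineaquanitratoiridium(III) bromonitratoargentate(I)

Both ions are complex: the cation is named first with the plain metal name, the anion second with the -ate form; each ion's ligands are alphabetised independently.
Ir is given as +3; the cation's ligand charges sum to -1, so the complex cation is 2+.
With 2 anions per cation, each anion must be 2/2 = 1−.
Anion: ligand charges sum to -2; for the ion to be 1−, Ag = +1.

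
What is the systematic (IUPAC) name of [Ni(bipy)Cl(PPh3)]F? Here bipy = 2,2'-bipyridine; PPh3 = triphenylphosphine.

(2,2'-bipyridine)chloro(triphenylphosphine)nickel(II) fluoride

The 1 fluoride counter-ion carries a total charge of -1, so each complex ion is 1+.
Ligand charges: 1×chloro (-1 each), 1×2,2'-bipyridine (neutral), 1×triphenylphosphine (neutral); total -1. So Ni + (-1) = 1+, giving Ni = +2.
Ligands are named alphabetically: bipyridine before chloro before triphenylphosphine.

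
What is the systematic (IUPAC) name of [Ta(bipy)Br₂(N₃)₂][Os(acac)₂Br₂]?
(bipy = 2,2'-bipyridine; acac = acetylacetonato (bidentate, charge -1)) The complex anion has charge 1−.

diazido(2,2'-bipyridine)dibromotantalum(V) bis(acetylacetonato)dibromoosmate(III)

The complex anion is given as 1−; its ligand charges sum to -4, so Os = +3.
A 1:1 salt means the cation carries the equal and opposite charge, 1+.
Cation: ligand charges sum to -4; for the ion to be 1+, Ta = +5.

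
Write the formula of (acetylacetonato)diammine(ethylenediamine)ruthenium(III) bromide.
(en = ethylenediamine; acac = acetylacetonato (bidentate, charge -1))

[Ru(acac)(en)(NH3)2]Br2

Ligands: 2 ammine (NH3, neutral), 1 ethylenediamine (en, neutral), 1 acetylacetonato (acac, -1). Ligand charge sum = -1.
Charge balance with bromide (-1) requires 1 complex ion per 2 bromide.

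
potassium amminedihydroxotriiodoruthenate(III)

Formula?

Ligands: 3 iodo (I, -1), 1 ammine (NH3, neutral), 2 hydroxo (OH, -1). Ligand charge sum = -5.
With Ru in oxidation state +3, the complex ion is [Ru...]^2−.
Charge balance with potassium (+1) requires 1 complex ion per 2 potassium.

K2[RuI3(NH3)(OH)2]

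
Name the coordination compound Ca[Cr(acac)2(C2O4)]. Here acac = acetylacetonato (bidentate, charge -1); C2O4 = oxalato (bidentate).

calcium bis(acetylacetonato)oxalatochromate(II)

The 1 calcium counter-ion carries a total charge of +2, so each complex ion is 2−.
Ligand charges: 2×acetylacetonato (-1 each), 1×oxalato (-2 each); total -4. So Cr + (-4) = 2−, giving Cr = +2.
The complex ion is anionic, so chromium takes the -ate form chromate(II).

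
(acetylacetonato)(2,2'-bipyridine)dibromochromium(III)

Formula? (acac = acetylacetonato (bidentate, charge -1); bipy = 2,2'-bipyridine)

Ligands: 1 acetylacetonato (acac, -1), 2 bromo (Br, -1), 1 2,2'-bipyridine (bipy, neutral). Ligand charge sum = -3.
With Cr in oxidation state +3, the complex ion is [Cr...].

[Cr(acac)(bipy)Br2]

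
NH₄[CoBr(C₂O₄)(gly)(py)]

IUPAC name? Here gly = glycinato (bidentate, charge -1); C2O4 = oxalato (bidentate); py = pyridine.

ammonium bromo(glycinato)oxalato(pyridine)cobaltate(III)

The 1 ammonium counter-ion carries a total charge of +1, so each complex ion is 1−.
Ligand charges: 1×glycinato (-1 each), 1×bromo (-1 each), 1×oxalato (-2 each), 1×pyridine (neutral); total -4. So Co + (-4) = 1−, giving Co = +3.
The complex ion is anionic, so cobalt takes the -ate form cobaltate(III).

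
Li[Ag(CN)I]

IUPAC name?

lithium cyanoiodoargentate(I)

The 1 lithium counter-ion carries a total charge of +1, so each complex ion is 1−.
Ligand charges: 1×iodo (-1 each), 1×cyano (-1 each); total -2. So Ag + (-2) = 1−, giving Ag = +1.
Ligands are named alphabetically: cyano before iodo.
The complex ion is anionic, so silver takes the -ate form argentate(I).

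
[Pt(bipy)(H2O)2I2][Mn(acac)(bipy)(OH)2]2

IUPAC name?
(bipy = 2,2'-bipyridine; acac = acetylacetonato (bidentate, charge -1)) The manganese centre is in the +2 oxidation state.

diaqua(2,2'-bipyridine)diiodoplatinum(IV) (acetylacetonato)(2,2'-bipyridine)dihydroxomanganate(II)

Mn is given as +2; the anion's ligand charges sum to -3, so the complex anion is 1−.
With 2 anions per cation, the cation must be 2×1 = 2+.
Cation: ligand charges sum to -2; for the ion to be 2+, Pt = +4.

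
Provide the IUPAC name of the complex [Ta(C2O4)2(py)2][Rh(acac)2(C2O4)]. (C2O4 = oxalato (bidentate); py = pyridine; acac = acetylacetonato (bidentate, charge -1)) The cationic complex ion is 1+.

Both ions are complex: the cation is named first with the plain metal name, the anion second with the -ate form; each ion's ligands are alphabetised independently.
The complex cation is given as 1+; its ligand charges sum to -4, so Ta = +5.
A 1:1 salt means the anion carries the equal and opposite charge, 1−.
Anion: ligand charges sum to -4; for the ion to be 1−, Rh = +3.

dioxalatobis(pyridine)tantalum(V) bis(acetylacetonato)oxalatorhodate(III)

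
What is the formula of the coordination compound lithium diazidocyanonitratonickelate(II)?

Li2[Ni(CN)(N3)2(NO3)]

Ligands: 1 cyano (CN, -1), 2 azido (N3, -1), 1 nitrato (NO3, -1). Ligand charge sum = -4.
With Ni in oxidation state +2, the complex ion is [Ni...]^2−.
Charge balance with lithium (+1) requires 1 complex ion per 2 lithium.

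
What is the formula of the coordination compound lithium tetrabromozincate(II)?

Ligands: 4 bromo (Br, -1). Ligand charge sum = -4.
Charge balance with lithium (+1) requires 1 complex ion per 2 lithium.

Li2[ZnBr4]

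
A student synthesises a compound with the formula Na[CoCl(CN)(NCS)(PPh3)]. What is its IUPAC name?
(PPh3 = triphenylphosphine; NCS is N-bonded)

sodium chlorocyanoisothiocyanato(triphenylphosphine)cobaltate(II)

The 1 sodium counter-ion carries a total charge of +1, so each complex ion is 1−.
Ligand charges: 1×triphenylphosphine (neutral), 1×chloro (-1 each), 1×cyano (-1 each), 1×isothiocyanato (-1 each); total -3. So Co + (-3) = 1−, giving Co = +2.
The complex ion is anionic, so cobalt takes the -ate form cobaltate(II).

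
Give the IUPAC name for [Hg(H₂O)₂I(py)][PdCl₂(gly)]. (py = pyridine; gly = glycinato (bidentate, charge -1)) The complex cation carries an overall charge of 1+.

The complex cation is given as 1+; its ligand charges sum to -1, so Hg = +2.
A 1:1 salt means the anion carries the equal and opposite charge, 1−.
Anion: ligand charges sum to -3; for the ion to be 1−, Pd = +2.

diaquaiodo(pyridine)mercury(II) dichloro(glycinato)palladate(II)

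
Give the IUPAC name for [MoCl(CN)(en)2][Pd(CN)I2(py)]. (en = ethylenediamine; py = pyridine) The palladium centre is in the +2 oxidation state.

Pd is given as +2; the anion's ligand charges sum to -3, so the complex anion is 1−.
A 1:1 salt means the cation carries the equal and opposite charge, 1+.
Cation: ligand charges sum to -2; for the ion to be 1+, Mo = +3.

chlorocyanobis(ethylenediamine)molybdenum(III) cyanodiiodo(pyridine)palladate(II)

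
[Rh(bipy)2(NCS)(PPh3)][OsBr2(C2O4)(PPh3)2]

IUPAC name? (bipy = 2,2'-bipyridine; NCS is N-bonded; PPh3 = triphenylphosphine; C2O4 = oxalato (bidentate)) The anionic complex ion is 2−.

Both ions are complex: the cation is named first with the plain metal name, the anion second with the -ate form; each ion's ligands are alphabetised independently.
The complex anion is given as 2−; its ligand charges sum to -4, so Os = +2.
A 1:1 salt means the cation carries the equal and opposite charge, 2+.
Cation: ligand charges sum to -1; for the ion to be 2+, Rh = +3.

bis(2,2'-bipyridine)isothiocyanato(triphenylphosphine)rhodium(III) dibromooxalatobis(triphenylphosphine)osmate(II)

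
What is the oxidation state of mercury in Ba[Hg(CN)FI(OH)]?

1 barium outside the brackets (+2 each) → the complex ion is 2−.
Ligand charges: 1×OH = -1; 1×I = -1; 1×CN = -1; 1×F = -1; sum -4.
Hg + (-4) = 2− ⇒ Hg is +2.

+2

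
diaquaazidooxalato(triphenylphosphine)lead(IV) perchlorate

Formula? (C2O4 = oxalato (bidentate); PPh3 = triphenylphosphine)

Ligands: 1 oxalato (C2O4, -2), 1 azido (N3, -1), 1 triphenylphosphine (PPh3, neutral), 2 aqua (H2O, neutral). Ligand charge sum = -3.
Charge balance with perchlorate (-1) requires 1 complex ion per 1 perchlorate.

[Pb(C2O4)(H2O)2(N3)(PPh3)]ClO4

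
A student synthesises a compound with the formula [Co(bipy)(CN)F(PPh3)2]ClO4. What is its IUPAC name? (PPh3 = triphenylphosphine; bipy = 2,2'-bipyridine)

(2,2'-bipyridine)cyanofluorobis(triphenylphosphine)cobalt(III) perchlorate

The 1 perchlorate counter-ion carries a total charge of -1, so each complex ion is 1+.
Ligand charges: 2×triphenylphosphine (neutral), 1×cyano (-1 each), 1×2,2'-bipyridine (neutral), 1×fluoro (-1 each); total -2. So Co + (-2) = 1+, giving Co = +3.
Ligands are named alphabetically: bipyridine before cyano before fluoro before triphenylphosphine.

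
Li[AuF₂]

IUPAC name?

The 1 lithium counter-ion carries a total charge of +1, so each complex ion is 1−.
Ligand charges: 2×fluoro (-1 each); total -2. So Au + (-2) = 1−, giving Au = +1.
The complex ion is anionic, so gold takes the -ate form aurate(I).

lithium difluoroaurate(I)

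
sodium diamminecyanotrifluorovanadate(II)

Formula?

Ligands: 3 fluoro (F, -1), 1 cyano (CN, -1), 2 ammine (NH3, neutral). Ligand charge sum = -4.
Charge balance with sodium (+1) requires 1 complex ion per 2 sodium.

Na2[V(CN)F3(NH3)2]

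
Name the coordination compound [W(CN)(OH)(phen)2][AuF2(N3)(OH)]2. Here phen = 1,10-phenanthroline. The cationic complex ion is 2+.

Both ions are complex: the cation is named first with the plain metal name, the anion second with the -ate form; each ion's ligands are alphabetised independently.
The complex cation is given as 2+; its ligand charges sum to -2, so W = +4.
With 2 anions per cation, each anion must be 2/2 = 1−.
Anion: ligand charges sum to -4; for the ion to be 1−, Au = +3.

cyanohydroxobis(1,10-phenanthroline)tungsten(IV) azidodifluorohydroxoaurate(III)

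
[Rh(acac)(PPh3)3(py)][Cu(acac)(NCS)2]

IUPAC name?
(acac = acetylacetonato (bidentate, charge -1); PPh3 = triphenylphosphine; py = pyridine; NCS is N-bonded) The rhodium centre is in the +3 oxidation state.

(acetylacetonato)(pyridine)tris(triphenylphosphine)rhodium(III) (acetylacetonato)diisothiocyanatocuprate(I)

Rh is given as +3; the cation's ligand charges sum to -1, so the complex cation is 2+.
A 1:1 salt means the anion carries the equal and opposite charge, 2−.
Anion: ligand charges sum to -3; for the ion to be 2−, Cu = +1.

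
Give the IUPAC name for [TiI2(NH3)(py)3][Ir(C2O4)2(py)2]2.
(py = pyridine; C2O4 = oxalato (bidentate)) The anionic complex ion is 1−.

Both ions are complex: the cation is named first with the plain metal name, the anion second with the -ate form; each ion's ligands are alphabetised independently.
The complex anion is given as 1−; its ligand charges sum to -4, so Ir = +3.
With 2 anions per cation, the cation must be 2×1 = 2+.
Cation: ligand charges sum to -2; for the ion to be 2+, Ti = +4.

amminediiodotris(pyridine)titanium(IV) dioxalatobis(pyridine)iridate(III)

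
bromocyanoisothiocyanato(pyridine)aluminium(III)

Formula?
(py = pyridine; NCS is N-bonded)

[AlBr(CN)(NCS)(py)]

Ligands: 1 pyridine (py, neutral), 1 isothiocyanato (NCS, -1), 1 bromo (Br, -1), 1 cyano (CN, -1). Ligand charge sum = -3.
With Al in oxidation state +3, the complex ion is [Al...].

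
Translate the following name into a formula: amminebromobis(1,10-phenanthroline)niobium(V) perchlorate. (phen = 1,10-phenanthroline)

Ligands: 1 ammine (NH3, neutral), 2 1,10-phenanthroline (phen, neutral), 1 bromo (Br, -1). Ligand charge sum = -1.
With Nb in oxidation state +5, the complex ion is [Nb...]^4+.
Charge balance with perchlorate (-1) requires 1 complex ion per 4 perchlorate.

[NbBr(NH3)(phen)2](ClO4)4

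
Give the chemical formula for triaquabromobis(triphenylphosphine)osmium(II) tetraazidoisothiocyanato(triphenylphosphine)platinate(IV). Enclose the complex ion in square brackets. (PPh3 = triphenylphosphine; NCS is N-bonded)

Cation [Os…]: ligand charges -1, Os(II) ⇒ ion charge 1+.
Anion [Pt…]: ligand charges -5, Pt(IV) ⇒ ion charge 1−.

[OsBr(H2O)3(PPh3)2][Pt(N3)4(NCS)(PPh3)]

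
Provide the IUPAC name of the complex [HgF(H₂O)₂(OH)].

diaquafluorohydroxomercury(II)

There is no counter-ion, so the complex is neutral overall.
Ligand charges: 2×aqua (neutral), 1×fluoro (-1 each), 1×hydroxo (-1 each); total -2. So Hg + (-2) = 0, giving Hg = +2.
Ligands are named alphabetically: aqua before fluoro before hydroxo.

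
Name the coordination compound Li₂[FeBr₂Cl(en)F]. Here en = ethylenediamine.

The 2 lithium counter-ions carry a total charge of +2, so each complex ion is 2−.
Ligand charges: 1×chloro (-1 each), 1×fluoro (-1 each), 1×ethylenediamine (neutral), 2×bromo (-1 each); total -4. So Fe + (-4) = 2−, giving Fe = +2.
Ligands are named alphabetically: bromo before chloro before ethylenediamine before fluoro.
The complex ion is anionic, so iron takes the -ate form ferrate(II).

lithium dibromochloro(ethylenediamine)fluoroferrate(II)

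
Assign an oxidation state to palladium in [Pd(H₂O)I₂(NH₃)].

No counter-ion: the bracketed complex is neutral.
Ligand charges: 1×H2O neutral; 1×NH3 neutral; 2×I = -2; sum -2.
Pd + (-2) = 0 ⇒ Pd is +2.

+2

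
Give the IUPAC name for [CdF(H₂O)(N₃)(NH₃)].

ammineaquaazidofluorocadmium(II)

There is no counter-ion, so the complex is neutral overall.
Ligand charges: 1×fluoro (-1 each), 1×azido (-1 each), 1×ammine (neutral), 1×aqua (neutral); total -2. So Cd + (-2) = 0, giving Cd = +2.
Ligands are named alphabetically: ammine before aqua before azido before fluoro.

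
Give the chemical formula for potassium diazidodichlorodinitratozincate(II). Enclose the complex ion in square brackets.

K4[ZnCl2(N3)2(NO3)2]

Ligands: 2 nitrato (NO3, -1), 2 chloro (Cl, -1), 2 azido (N3, -1). Ligand charge sum = -6.
Charge balance with potassium (+1) requires 1 complex ion per 4 potassium.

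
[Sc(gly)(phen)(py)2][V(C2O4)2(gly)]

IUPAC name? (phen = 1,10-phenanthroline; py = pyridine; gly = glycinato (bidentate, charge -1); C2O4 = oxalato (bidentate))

Both ions are complex: the cation is named first with the plain metal name, the anion second with the -ate form; each ion's ligands are alphabetised independently.
Scandium is always +3 in its complexes; the cation's ligand charges sum to -1, so the complex cation is 2+.
A 1:1 salt means the anion carries the equal and opposite charge, 2−.
Anion: ligand charges sum to -5; for the ion to be 2−, V = +3.

(glycinato)(1,10-phenanthroline)bis(pyridine)scandium(III) (glycinato)dioxalatovanadate(III)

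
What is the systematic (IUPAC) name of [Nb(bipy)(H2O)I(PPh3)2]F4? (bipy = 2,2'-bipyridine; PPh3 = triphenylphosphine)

aqua(2,2'-bipyridine)iodobis(triphenylphosphine)niobium(V) fluoride

The 4 fluoride counter-ions carry a total charge of -4, so each complex ion is 4+.
Ligand charges: 1×iodo (-1 each), 1×2,2'-bipyridine (neutral), 1×aqua (neutral), 2×triphenylphosphine (neutral); total -1. So Nb + (-1) = 4+, giving Nb = +5.
Ligands are named alphabetically: aqua before bipyridine before iodo before triphenylphosphine.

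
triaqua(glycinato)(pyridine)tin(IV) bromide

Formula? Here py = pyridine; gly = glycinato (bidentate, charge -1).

[Sn(gly)(H2O)3(py)]Br3

Ligands: 1 pyridine (py, neutral), 1 glycinato (gly, -1), 3 aqua (H2O, neutral). Ligand charge sum = -1.
With Sn in oxidation state +4, the complex ion is [Sn...]^3+.
Charge balance with bromide (-1) requires 1 complex ion per 3 bromide.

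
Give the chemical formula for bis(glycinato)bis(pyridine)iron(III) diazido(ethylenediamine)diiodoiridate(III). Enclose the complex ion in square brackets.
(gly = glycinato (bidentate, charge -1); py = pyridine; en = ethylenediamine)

Cation [Fe…]: ligand charges -2, Fe(III) ⇒ ion charge 1+.
Anion [Ir…]: ligand charges -4, Ir(III) ⇒ ion charge 1−.
One 1+ cation balances one 1− anion.

[Fe(gly)2(py)2][Ir(en)I2(N3)2]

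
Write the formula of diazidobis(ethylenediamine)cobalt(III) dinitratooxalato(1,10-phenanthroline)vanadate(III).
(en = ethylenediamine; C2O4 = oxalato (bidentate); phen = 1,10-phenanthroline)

[Co(en)2(N3)2][V(C2O4)(NO3)2(phen)]

Cation [Co…]: ligand charges -2, Co(III) ⇒ ion charge 1+.
Anion [V…]: ligand charges -4, V(III) ⇒ ion charge 1−.
One 1+ cation balances one 1− anion.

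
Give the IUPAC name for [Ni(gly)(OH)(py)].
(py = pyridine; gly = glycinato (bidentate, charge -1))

(glycinato)hydroxo(pyridine)nickel(II)

There is no counter-ion, so the complex is neutral overall.
Ligand charges: 1×hydroxo (-1 each), 1×pyridine (neutral), 1×glycinato (-1 each); total -2. So Ni + (-2) = 0, giving Ni = +2.
Ligands are named alphabetically: glycinato before hydroxo before pyridine.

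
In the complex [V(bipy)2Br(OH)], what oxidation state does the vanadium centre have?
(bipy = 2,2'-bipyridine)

No counter-ion: the bracketed complex is neutral.
Ligand charges: 2×bipy neutral; 1×Br = -1; 1×OH = -1; sum -2.
V + (-2) = 0 ⇒ V is +2.

+2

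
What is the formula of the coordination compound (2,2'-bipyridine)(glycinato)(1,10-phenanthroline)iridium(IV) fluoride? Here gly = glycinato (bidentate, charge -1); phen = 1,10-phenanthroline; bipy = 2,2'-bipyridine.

Ligands: 1 glycinato (gly, -1), 1 1,10-phenanthroline (phen, neutral), 1 2,2'-bipyridine (bipy, neutral). Ligand charge sum = -1.
Charge balance with fluoride (-1) requires 1 complex ion per 3 fluoride.

[Ir(bipy)(gly)(phen)]F3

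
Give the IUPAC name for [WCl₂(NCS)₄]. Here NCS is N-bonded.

There is no counter-ion, so the complex is neutral overall.
Ligand charges: 4×isothiocyanato (-1 each), 2×chloro (-1 each); total -6. So W + (-6) = 0, giving W = +6.
Ligands are named alphabetically: chloro before isothiocyanato.

dichlorotetraisothiocyanatotungsten(VI)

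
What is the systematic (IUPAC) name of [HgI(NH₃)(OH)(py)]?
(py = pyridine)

There is no counter-ion, so the complex is neutral overall.
Ligand charges: 1×iodo (-1 each), 1×pyridine (neutral), 1×ammine (neutral), 1×hydroxo (-1 each); total -2. So Hg + (-2) = 0, giving Hg = +2.
Ligands are named alphabetically: ammine before hydroxo before iodo before pyridine.

amminehydroxoiodo(pyridine)mercury(II)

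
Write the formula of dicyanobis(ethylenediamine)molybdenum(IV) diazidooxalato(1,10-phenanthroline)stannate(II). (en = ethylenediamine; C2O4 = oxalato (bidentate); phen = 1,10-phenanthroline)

Cation [Mo…]: ligand charges -2, Mo(IV) ⇒ ion charge 2+.
Anion [Sn…]: ligand charges -4, Sn(II) ⇒ ion charge 2−.

[Mo(CN)2(en)2][Sn(C2O4)(N3)2(phen)]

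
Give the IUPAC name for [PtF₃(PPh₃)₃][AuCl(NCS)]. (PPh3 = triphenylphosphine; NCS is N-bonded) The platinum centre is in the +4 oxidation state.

Both ions are complex: the cation is named first with the plain metal name, the anion second with the -ate form; each ion's ligands are alphabetised independently.
Pt is given as +4; the cation's ligand charges sum to -3, so the complex cation is 1+.
A 1:1 salt means the anion carries the equal and opposite charge, 1−.
Anion: ligand charges sum to -2; for the ion to be 1−, Au = +1.

trifluorotris(triphenylphosphine)platinum(IV) chloroisothiocyanatoaurate(I)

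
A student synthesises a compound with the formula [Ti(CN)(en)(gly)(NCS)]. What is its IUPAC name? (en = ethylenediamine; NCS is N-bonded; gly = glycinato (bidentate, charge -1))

There is no counter-ion, so the complex is neutral overall.
Ligand charges: 1×ethylenediamine (neutral), 1×cyano (-1 each), 1×isothiocyanato (-1 each), 1×glycinato (-1 each); total -3. So Ti + (-3) = 0, giving Ti = +3.
Ligands are named alphabetically: cyano before ethylenediamine before glycinato before isothiocyanato.

cyano(ethylenediamine)(glycinato)isothiocyanatotitanium(III)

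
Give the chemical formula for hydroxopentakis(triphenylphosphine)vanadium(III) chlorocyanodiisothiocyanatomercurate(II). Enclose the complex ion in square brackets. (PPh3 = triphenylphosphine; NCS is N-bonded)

Cation [V…]: ligand charges -1, V(III) ⇒ ion charge 2+.
Anion [Hg…]: ligand charges -4, Hg(II) ⇒ ion charge 2−.
One 2+ cation balances one 2− anion.

[V(OH)(PPh3)5][HgCl(CN)(NCS)2]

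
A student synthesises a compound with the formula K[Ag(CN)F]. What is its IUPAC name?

The 1 potassium counter-ion carries a total charge of +1, so each complex ion is 1−.
Ligand charges: 1×cyano (-1 each), 1×fluoro (-1 each); total -2. So Ag + (-2) = 1−, giving Ag = +1.
The complex ion is anionic, so silver takes the -ate form argentate(I).

potassium cyanofluoroargentate(I)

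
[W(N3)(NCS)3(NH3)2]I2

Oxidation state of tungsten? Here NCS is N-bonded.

2 iodide outside the brackets (-1 each) → the complex ion is 2+.
Ligand charges: 2×NH3 neutral; 1×N3 = -1; 3×NCS = -3; sum -4.
W + (-4) = 2+ ⇒ W is +6.

+6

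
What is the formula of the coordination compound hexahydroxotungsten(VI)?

Ligands: 6 hydroxo (OH, -1). Ligand charge sum = -6.
With W in oxidation state +6, the complex ion is [W...].

[W(OH)6]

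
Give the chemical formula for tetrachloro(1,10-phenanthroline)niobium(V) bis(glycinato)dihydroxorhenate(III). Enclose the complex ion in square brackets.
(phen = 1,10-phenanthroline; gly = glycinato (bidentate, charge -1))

Cation [Nb…]: ligand charges -4, Nb(V) ⇒ ion charge 1+.
Anion [Re…]: ligand charges -4, Re(III) ⇒ ion charge 1−.
One 1+ cation balances one 1− anion.

[NbCl4(phen)][Re(gly)2(OH)2]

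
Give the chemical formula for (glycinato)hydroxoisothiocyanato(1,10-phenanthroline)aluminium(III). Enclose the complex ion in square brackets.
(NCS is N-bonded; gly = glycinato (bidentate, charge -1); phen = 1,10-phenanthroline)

Ligands: 1 isothiocyanato (NCS, -1), 1 glycinato (gly, -1), 1 1,10-phenanthroline (phen, neutral), 1 hydroxo (OH, -1). Ligand charge sum = -3.
With Al in oxidation state +3, the complex ion is [Al...].

[Al(gly)(NCS)(OH)(phen)]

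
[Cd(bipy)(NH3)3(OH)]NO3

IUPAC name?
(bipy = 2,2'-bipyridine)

triammine(2,2'-bipyridine)hydroxocadmium(II) nitrate

The 1 nitrate counter-ion carries a total charge of -1, so each complex ion is 1+.
Ligand charges: 1×hydroxo (-1 each), 3×ammine (neutral), 1×2,2'-bipyridine (neutral); total -1. So Cd + (-1) = 1+, giving Cd = +2.
Ligands are named alphabetically: ammine before bipyridine before hydroxo.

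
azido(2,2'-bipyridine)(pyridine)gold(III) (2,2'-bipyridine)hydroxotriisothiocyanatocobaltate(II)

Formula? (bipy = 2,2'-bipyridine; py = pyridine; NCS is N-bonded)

Cation [Au…]: ligand charges -1, Au(III) ⇒ ion charge 2+.
Anion [Co…]: ligand charges -4, Co(II) ⇒ ion charge 2−.
One 2+ cation balances one 2− anion.

[Au(bipy)(N3)(py)][Co(bipy)(NCS)3(OH)]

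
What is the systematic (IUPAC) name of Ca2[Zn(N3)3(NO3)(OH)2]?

The 2 calcium counter-ions carry a total charge of +4, so each complex ion is 4−.
Ligand charges: 1×nitrato (-1 each), 3×azido (-1 each), 2×hydroxo (-1 each); total -6. So Zn + (-6) = 4−, giving Zn = +2.
The complex ion is anionic, so zinc takes the -ate form zincate(II).

calcium triazidodihydroxonitratozincate(II)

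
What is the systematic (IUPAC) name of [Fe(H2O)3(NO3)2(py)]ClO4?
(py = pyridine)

triaquadinitrato(pyridine)iron(III) perchlorate

The 1 perchlorate counter-ion carries a total charge of -1, so each complex ion is 1+.
Ligand charges: 1×pyridine (neutral), 2×nitrato (-1 each), 3×aqua (neutral); total -2. So Fe + (-2) = 1+, giving Fe = +3.
Ligands are named alphabetically: aqua before nitrato before pyridine.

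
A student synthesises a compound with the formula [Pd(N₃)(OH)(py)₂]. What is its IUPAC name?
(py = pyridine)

There is no counter-ion, so the complex is neutral overall.
Ligand charges: 2×pyridine (neutral), 1×azido (-1 each), 1×hydroxo (-1 each); total -2. So Pd + (-2) = 0, giving Pd = +2.
Ligands are named alphabetically: azido before hydroxo before pyridine.

azidohydroxobis(pyridine)palladium(II)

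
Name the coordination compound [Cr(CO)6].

hexacarbonylchromium(0)

There is no counter-ion, so the complex is neutral overall.
Ligand charges: 6×carbonyl (neutral); total 0. So Cr + (0) = 0, giving Cr = 0.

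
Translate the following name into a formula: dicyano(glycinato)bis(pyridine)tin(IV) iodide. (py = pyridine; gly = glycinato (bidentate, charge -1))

Ligands: 2 pyridine (py, neutral), 1 glycinato (gly, -1), 2 cyano (CN, -1). Ligand charge sum = -3.
With Sn in oxidation state +4, the complex ion is [Sn...]^1+.
Charge balance with iodide (-1) requires 1 complex ion per 1 iodide.

[Sn(CN)2(gly)(py)2]I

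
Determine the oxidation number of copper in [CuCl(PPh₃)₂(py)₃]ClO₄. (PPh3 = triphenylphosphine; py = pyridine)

1 perchlorate outside the brackets (-1 each) → the complex ion is 1+.
Ligand charges: 1×Cl = -1; 2×PPh3 neutral; 3×py neutral; sum -1.
Cu + (-1) = 1+ ⇒ Cu is +2.

+2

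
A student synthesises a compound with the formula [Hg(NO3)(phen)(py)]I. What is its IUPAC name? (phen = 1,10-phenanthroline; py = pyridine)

The 1 iodide counter-ion carries a total charge of -1, so each complex ion is 1+.
Ligand charges: 1×nitrato (-1 each), 1×1,10-phenanthroline (neutral), 1×pyridine (neutral); total -1. So Hg + (-1) = 1+, giving Hg = +2.
Ligands are named alphabetically: nitrato before phenanthroline before pyridine.

nitrato(1,10-phenanthroline)(pyridine)mercury(II) iodide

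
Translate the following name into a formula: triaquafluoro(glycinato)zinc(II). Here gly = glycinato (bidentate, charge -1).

Ligands: 3 aqua (H2O, neutral), 1 glycinato (gly, -1), 1 fluoro (F, -1). Ligand charge sum = -2.
With Zn in oxidation state +2, the complex ion is [Zn...].

[ZnF(gly)(H2O)3]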